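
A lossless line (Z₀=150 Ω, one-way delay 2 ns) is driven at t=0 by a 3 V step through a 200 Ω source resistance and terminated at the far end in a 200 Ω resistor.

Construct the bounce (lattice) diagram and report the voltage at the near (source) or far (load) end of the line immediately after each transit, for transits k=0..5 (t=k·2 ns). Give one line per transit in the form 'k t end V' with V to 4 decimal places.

0 0 source 1.2857
1 2 load 1.4694
2 4 source 1.4956
3 6 load 1.4994
4 8 source 1.4999
5 10 load 1.5000

Γ_L=0.142857, Γ_S=0.142857; launch V₁=3·150/350=1.285714
k=0 src: V=1.2857
k=1 load: inc=1.285714, refl=1.285714·0.142857=0.1837; V=0.000000+1.285714+0.183673=1.4694
k=2 src: inc=0.183673, refl=0.183673·0.142857=0.0262; V=1.285714+0.183673+0.026239=1.4956
k=3 load: inc=0.026239, refl=0.026239·0.142857=0.0037; V=1.469388+0.026239+0.003748=1.4994
k=4 src: inc=0.003748, refl=0.003748·0.142857=0.0005; V=1.495627+0.003748+0.000535=1.4999
k=5 load: inc=0.000535, refl=0.000535·0.142857=0.0001; V=1.499375+0.000535+0.000076=1.5000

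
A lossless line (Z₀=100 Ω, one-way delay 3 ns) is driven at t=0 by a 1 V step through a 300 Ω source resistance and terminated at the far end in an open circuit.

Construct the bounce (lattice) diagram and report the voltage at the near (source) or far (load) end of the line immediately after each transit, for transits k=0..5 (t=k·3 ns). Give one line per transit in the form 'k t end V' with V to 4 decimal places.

Γ_L=1.000000, Γ_S=0.500000; launch V₁=1·100/400=0.250000
k=0 src: V=0.2500
k=1 load: inc=0.250000, refl=0.250000·1.000000=0.2500; V=0.000000+0.250000+0.250000=0.5000
k=2 src: inc=0.250000, refl=0.250000·0.500000=0.1250; V=0.250000+0.250000+0.125000=0.6250
k=3 load: inc=0.125000, refl=0.125000·1.000000=0.1250; V=0.500000+0.125000+0.125000=0.7500
k=4 src: inc=0.125000, refl=0.125000·0.500000=0.0625; V=0.625000+0.125000+0.062500=0.8125
k=5 load: inc=0.062500, refl=0.062500·1.000000=0.0625; V=0.750000+0.062500+0.062500=0.8750

0 0 source 0.2500
1 3 load 0.5000
2 6 source 0.6250
3 9 load 0.7500
4 12 source 0.8125
5 15 load 0.8750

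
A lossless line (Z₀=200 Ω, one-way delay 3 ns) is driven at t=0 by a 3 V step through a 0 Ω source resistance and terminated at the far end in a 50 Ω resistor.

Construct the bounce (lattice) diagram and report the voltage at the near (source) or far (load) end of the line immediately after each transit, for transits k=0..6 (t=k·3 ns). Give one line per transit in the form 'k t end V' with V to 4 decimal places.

Γ_L=-0.600000, Γ_S=-1.000000; launch V₁=3·200/200=3.000000
k=0 src: V=3.0000
k=1 load: inc=3.000000, refl=3.000000·-0.600000=-1.8000; V=0.000000+3.000000+-1.800000=1.2000
k=2 src: inc=-1.800000, refl=-1.800000·-1.000000=1.8000; V=3.000000+-1.800000+1.800000=3.0000
k=3 load: inc=1.800000, refl=1.800000·-0.600000=-1.0800; V=1.200000+1.800000+-1.080000=1.9200
k=4 src: inc=-1.080000, refl=-1.080000·-1.000000=1.0800; V=3.000000+-1.080000+1.080000=3.0000
k=5 load: inc=1.080000, refl=1.080000·-0.600000=-0.6480; V=1.920000+1.080000+-0.648000=2.3520
k=6 src: inc=-0.648000, refl=-0.648000·-1.000000=0.6480; V=3.000000+-0.648000+0.648000=3.0000

0 0 source 3.0000
1 3 load 1.2000
2 6 source 3.0000
3 9 load 1.9200
4 12 source 3.0000
5 15 load 2.3520
6 18 source 3.0000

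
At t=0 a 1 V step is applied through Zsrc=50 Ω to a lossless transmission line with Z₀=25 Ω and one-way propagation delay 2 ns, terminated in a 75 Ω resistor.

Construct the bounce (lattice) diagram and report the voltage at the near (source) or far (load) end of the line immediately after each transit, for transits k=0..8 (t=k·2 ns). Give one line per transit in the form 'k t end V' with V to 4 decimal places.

Γ_L=0.500000, Γ_S=0.333333; launch V₁=1·25/75=0.333333
k=0 src: V=0.3333
k=1 load: inc=0.333333, refl=0.333333·0.500000=0.1667; V=0.000000+0.333333+0.166667=0.5000
k=2 src: inc=0.166667, refl=0.166667·0.333333=0.0556; V=0.333333+0.166667+0.055556=0.5556
k=3 load: inc=0.055556, refl=0.055556·0.500000=0.0278; V=0.500000+0.055556+0.027778=0.5833
k=4 src: inc=0.027778, refl=0.027778·0.333333=0.0093; V=0.555556+0.027778+0.009259=0.5926
k=5 load: inc=0.009259, refl=0.009259·0.500000=0.0046; V=0.583333+0.009259+0.004630=0.5972
k=6 src: inc=0.004630, refl=0.004630·0.333333=0.0015; V=0.592593+0.004630+0.001543=0.5988
k=7 load: inc=0.001543, refl=0.001543·0.500000=0.0008; V=0.597222+0.001543+0.000772=0.5995
k=8 src: inc=0.000772, refl=0.000772·0.333333=0.0003; V=0.598765+0.000772+0.000257=0.5998

0 0 source 0.3333
1 2 load 0.5000
2 4 source 0.5556
3 6 load 0.5833
4 8 source 0.5926
5 10 load 0.5972
6 12 source 0.5988
7 14 load 0.5995
8 16 source 0.5998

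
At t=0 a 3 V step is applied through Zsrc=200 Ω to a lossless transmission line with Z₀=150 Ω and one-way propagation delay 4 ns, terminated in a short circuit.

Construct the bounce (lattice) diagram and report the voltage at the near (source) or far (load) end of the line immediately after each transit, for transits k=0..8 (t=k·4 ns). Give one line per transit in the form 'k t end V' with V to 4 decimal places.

Γ_L=-1.000000, Γ_S=0.142857; launch V₁=3·150/350=1.285714
k=0 src: V=1.2857
k=1 load: inc=1.285714, refl=1.285714·-1.000000=-1.2857; V=0.000000+1.285714+-1.285714=0.0000
k=2 src: inc=-1.285714, refl=-1.285714·0.142857=-0.1837; V=1.285714+-1.285714+-0.183673=-0.1837
k=3 load: inc=-0.183673, refl=-0.183673·-1.000000=0.1837; V=0.000000+-0.183673+0.183673=0.0000
k=4 src: inc=0.183673, refl=0.183673·0.142857=0.0262; V=-0.183673+0.183673+0.026239=0.0262
k=5 load: inc=0.026239, refl=0.026239·-1.000000=-0.0262; V=0.000000+0.026239+-0.026239=0.0000
k=6 src: inc=-0.026239, refl=-0.026239·0.142857=-0.0037; V=0.026239+-0.026239+-0.003748=-0.0037
k=7 load: inc=-0.003748, refl=-0.003748·-1.000000=0.0037; V=0.000000+-0.003748+0.003748=0.0000
k=8 src: inc=0.003748, refl=0.003748·0.142857=0.0005; V=-0.003748+0.003748+0.000535=0.0005

0 0 source 1.2857
1 4 load 0.0000
2 8 source -0.1837
3 12 load 0.0000
4 16 source 0.0262
5 20 load 0.0000
6 24 source -0.0037
7 28 load 0.0000
8 32 source 0.0005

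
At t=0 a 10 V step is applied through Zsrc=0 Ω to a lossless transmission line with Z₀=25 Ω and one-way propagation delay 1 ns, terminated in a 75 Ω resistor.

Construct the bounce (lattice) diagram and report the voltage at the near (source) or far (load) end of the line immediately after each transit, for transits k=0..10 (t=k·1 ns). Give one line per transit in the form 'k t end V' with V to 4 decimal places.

0 0 source 10.0000
1 1 load 15.0000
2 2 source 10.0000
3 3 load 7.5000
4 4 source 10.0000
5 5 load 11.2500
6 6 source 10.0000
7 7 load 9.3750
8 8 source 10.0000
9 9 load 10.3125
10 10 source 10.0000

Γ_L=0.500000, Γ_S=-1.000000; launch V₁=10·25/25=10.000000
k=0 src: V=10.0000
k=1 load: inc=10.000000, refl=10.000000·0.500000=5.0000; V=0.000000+10.000000+5.000000=15.0000
k=2 src: inc=5.000000, refl=5.000000·-1.000000=-5.0000; V=10.000000+5.000000+-5.000000=10.0000
k=3 load: inc=-5.000000, refl=-5.000000·0.500000=-2.5000; V=15.000000+-5.000000+-2.500000=7.5000
k=4 src: inc=-2.500000, refl=-2.500000·-1.000000=2.5000; V=10.000000+-2.500000+2.500000=10.0000
k=5 load: inc=2.500000, refl=2.500000·0.500000=1.2500; V=7.500000+2.500000+1.250000=11.2500
k=6 src: inc=1.250000, refl=1.250000·-1.000000=-1.2500; V=10.000000+1.250000+-1.250000=10.0000
k=7 load: inc=-1.250000, refl=-1.250000·0.500000=-0.6250; V=11.250000+-1.250000+-0.625000=9.3750
k=8 src: inc=-0.625000, refl=-0.625000·-1.000000=0.6250; V=10.000000+-0.625000+0.625000=10.0000
k=9 load: inc=0.625000, refl=0.625000·0.500000=0.3125; V=9.375000+0.625000+0.312500=10.3125
k=10 src: inc=0.312500, refl=0.312500·-1.000000=-0.3125; V=10.000000+0.312500+-0.312500=10.0000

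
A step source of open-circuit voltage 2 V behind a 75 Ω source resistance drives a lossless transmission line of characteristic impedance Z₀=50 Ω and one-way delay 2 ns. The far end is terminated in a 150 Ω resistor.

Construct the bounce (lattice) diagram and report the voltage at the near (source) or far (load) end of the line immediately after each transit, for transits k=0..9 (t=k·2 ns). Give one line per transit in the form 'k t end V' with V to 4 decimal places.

Γ_L=0.500000, Γ_S=0.200000; launch V₁=2·50/125=0.800000
k=0 src: V=0.8000
k=1 load: inc=0.800000, refl=0.800000·0.500000=0.4000; V=0.000000+0.800000+0.400000=1.2000
k=2 src: inc=0.400000, refl=0.400000·0.200000=0.0800; V=0.800000+0.400000+0.080000=1.2800
k=3 load: inc=0.080000, refl=0.080000·0.500000=0.0400; V=1.200000+0.080000+0.040000=1.3200
k=4 src: inc=0.040000, refl=0.040000·0.200000=0.0080; V=1.280000+0.040000+0.008000=1.3280
k=5 load: inc=0.008000, refl=0.008000·0.500000=0.0040; V=1.320000+0.008000+0.004000=1.3320
k=6 src: inc=0.004000, refl=0.004000·0.200000=0.0008; V=1.328000+0.004000+0.000800=1.3328
k=7 load: inc=0.000800, refl=0.000800·0.500000=0.0004; V=1.332000+0.000800+0.000400=1.3332
k=8 src: inc=0.000400, refl=0.000400·0.200000=0.0001; V=1.332800+0.000400+0.000080=1.3333
k=9 load: inc=0.000080, refl=0.000080·0.500000=0.0000; V=1.333200+0.000080+0.000040=1.3333

0 0 source 0.8000
1 2 load 1.2000
2 4 source 1.2800
3 6 load 1.3200
4 8 source 1.3280
5 10 load 1.3320
6 12 source 1.3328
7 14 load 1.3332
8 16 source 1.3333
9 18 load 1.3333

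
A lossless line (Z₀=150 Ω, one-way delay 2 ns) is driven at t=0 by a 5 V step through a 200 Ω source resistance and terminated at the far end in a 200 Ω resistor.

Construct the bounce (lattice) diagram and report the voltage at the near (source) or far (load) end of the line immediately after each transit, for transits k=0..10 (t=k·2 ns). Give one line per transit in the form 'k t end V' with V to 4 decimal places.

Γ_L=0.142857, Γ_S=0.142857; launch V₁=5·150/350=2.142857
k=0 src: V=2.1429
k=1 load: inc=2.142857, refl=2.142857·0.142857=0.3061; V=0.000000+2.142857+0.306122=2.4490
k=2 src: inc=0.306122, refl=0.306122·0.142857=0.0437; V=2.142857+0.306122+0.043732=2.4927
k=3 load: inc=0.043732, refl=0.043732·0.142857=0.0062; V=2.448980+0.043732+0.006247=2.4990
k=4 src: inc=0.006247, refl=0.006247·0.142857=0.0009; V=2.492711+0.006247+0.000892=2.4999
k=5 load: inc=0.000892, refl=0.000892·0.142857=0.0001; V=2.498959+0.000892+0.000127=2.5000
k=6 src: inc=0.000127, refl=0.000127·0.142857=0.0000; V=2.499851+0.000127+0.000018=2.5000
k=7 load: inc=0.000018, refl=0.000018·0.142857=0.0000; V=2.499979+0.000018+0.000003=2.5000
k=8 src: inc=0.000003, refl=0.000003·0.142857=0.0000; V=2.499997+0.000003+0.000000=2.5000
k=9 load: inc=0.000000, refl=0.000000·0.142857=0.0000; V=2.500000+0.000000+0.000000=2.5000
k=10 src: inc=0.000000, refl=0.000000·0.142857=0.0000; V=2.500000+0.000000+0.000000=2.5000

0 0 source 2.1429
1 2 load 2.4490
2 4 source 2.4927
3 6 load 2.4990
4 8 source 2.4999
5 10 load 2.5000
6 12 source 2.5000
7 14 load 2.5000
8 16 source 2.5000
9 18 load 2.5000
10 20 source 2.5000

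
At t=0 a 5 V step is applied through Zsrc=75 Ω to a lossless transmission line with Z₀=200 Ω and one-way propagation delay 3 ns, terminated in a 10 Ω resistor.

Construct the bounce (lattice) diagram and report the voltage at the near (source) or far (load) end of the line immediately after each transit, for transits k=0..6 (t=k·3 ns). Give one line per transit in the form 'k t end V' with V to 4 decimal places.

0 0 source 3.6364
1 3 load 0.3463
2 6 source 1.8418
3 9 load 0.4887
4 12 source 1.1038
5 15 load 0.5473
6 18 source 0.8003

Γ_L=-0.904762, Γ_S=-0.454545; launch V₁=5·200/275=3.636364
k=0 src: V=3.6364
k=1 load: inc=3.636364, refl=3.636364·-0.904762=-3.2900; V=0.000000+3.636364+-3.290043=0.3463
k=2 src: inc=-3.290043, refl=-3.290043·-0.454545=1.4955; V=3.636364+-3.290043+1.495474=1.8418
k=3 load: inc=1.495474, refl=1.495474·-0.904762=-1.3530; V=0.346320+1.495474+-1.353048=0.4887
k=4 src: inc=-1.353048, refl=-1.353048·-0.454545=0.6150; V=1.841795+-1.353048+0.615022=1.1038
k=5 load: inc=0.615022, refl=0.615022·-0.904762=-0.5564; V=0.488746+0.615022+-0.556448=0.5473
k=6 src: inc=-0.556448, refl=-0.556448·-0.454545=0.2529; V=1.103768+-0.556448+0.252931=0.8003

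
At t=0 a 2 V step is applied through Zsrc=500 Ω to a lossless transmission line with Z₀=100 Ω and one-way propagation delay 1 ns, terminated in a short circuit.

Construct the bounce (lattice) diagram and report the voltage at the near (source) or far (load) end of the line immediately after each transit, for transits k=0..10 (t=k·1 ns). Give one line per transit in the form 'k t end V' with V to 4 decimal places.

0 0 source 0.3333
1 1 load 0.0000
2 2 source -0.2222
3 3 load 0.0000
4 4 source 0.1481
5 5 load 0.0000
6 6 source -0.0988
7 7 load 0.0000
8 8 source 0.0658
9 9 load 0.0000
10 10 source -0.0439

Γ_L=-1.000000, Γ_S=0.666667; launch V₁=2·100/600=0.333333
k=0 src: V=0.3333
k=1 load: inc=0.333333, refl=0.333333·-1.000000=-0.3333; V=0.000000+0.333333+-0.333333=0.0000
k=2 src: inc=-0.333333, refl=-0.333333·0.666667=-0.2222; V=0.333333+-0.333333+-0.222222=-0.2222
k=3 load: inc=-0.222222, refl=-0.222222·-1.000000=0.2222; V=0.000000+-0.222222+0.222222=0.0000
k=4 src: inc=0.222222, refl=0.222222·0.666667=0.1481; V=-0.222222+0.222222+0.148148=0.1481
k=5 load: inc=0.148148, refl=0.148148·-1.000000=-0.1481; V=0.000000+0.148148+-0.148148=0.0000
k=6 src: inc=-0.148148, refl=-0.148148·0.666667=-0.0988; V=0.148148+-0.148148+-0.098765=-0.0988
k=7 load: inc=-0.098765, refl=-0.098765·-1.000000=0.0988; V=0.000000+-0.098765+0.098765=0.0000
k=8 src: inc=0.098765, refl=0.098765·0.666667=0.0658; V=-0.098765+0.098765+0.065844=0.0658
k=9 load: inc=0.065844, refl=0.065844·-1.000000=-0.0658; V=0.000000+0.065844+-0.065844=0.0000
k=10 src: inc=-0.065844, refl=-0.065844·0.666667=-0.0439; V=0.065844+-0.065844+-0.043896=-0.0439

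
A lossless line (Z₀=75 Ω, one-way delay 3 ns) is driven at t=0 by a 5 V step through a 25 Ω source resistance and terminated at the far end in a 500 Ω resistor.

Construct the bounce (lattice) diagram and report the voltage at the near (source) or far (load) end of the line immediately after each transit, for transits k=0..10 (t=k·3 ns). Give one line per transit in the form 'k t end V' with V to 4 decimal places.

Γ_L=0.739130, Γ_S=-0.500000; launch V₁=5·75/100=3.750000
k=0 src: V=3.7500
k=1 load: inc=3.750000, refl=3.750000·0.739130=2.7717; V=0.000000+3.750000+2.771739=6.5217
k=2 src: inc=2.771739, refl=2.771739·-0.500000=-1.3859; V=3.750000+2.771739+-1.385870=5.1359
k=3 load: inc=-1.385870, refl=-1.385870·0.739130=-1.0243; V=6.521739+-1.385870+-1.024338=4.1115
k=4 src: inc=-1.024338, refl=-1.024338·-0.500000=0.5122; V=5.135870+-1.024338+0.512169=4.6237
k=5 load: inc=0.512169, refl=0.512169·0.739130=0.3786; V=4.111531+0.512169+0.378560=5.0023
k=6 src: inc=0.378560, refl=0.378560·-0.500000=-0.1893; V=4.623700+0.378560+-0.189280=4.8130
k=7 load: inc=-0.189280, refl=-0.189280·0.739130=-0.1399; V=5.002260+-0.189280+-0.139903=4.6731
k=8 src: inc=-0.139903, refl=-0.139903·-0.500000=0.0700; V=4.812980+-0.139903+0.069951=4.7430
k=9 load: inc=0.069951, refl=0.069951·0.739130=0.0517; V=4.673078+0.069951+0.051703=4.7947
k=10 src: inc=0.051703, refl=0.051703·-0.500000=-0.0259; V=4.743029+0.051703+-0.025852=4.7689

0 0 source 3.7500
1 3 load 6.5217
2 6 source 5.1359
3 9 load 4.1115
4 12 source 4.6237
5 15 load 5.0023
6 18 source 4.8130
7 21 load 4.6731
8 24 source 4.7430
9 27 load 4.7947
10 30 source 4.7689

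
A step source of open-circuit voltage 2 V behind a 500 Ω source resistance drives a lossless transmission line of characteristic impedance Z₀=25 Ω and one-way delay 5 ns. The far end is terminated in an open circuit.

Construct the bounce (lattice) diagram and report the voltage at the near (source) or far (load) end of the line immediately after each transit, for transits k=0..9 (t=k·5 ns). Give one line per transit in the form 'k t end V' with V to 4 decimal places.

0 0 source 0.0952
1 5 load 0.1905
2 10 source 0.2766
3 15 load 0.3628
4 20 source 0.4408
5 25 load 0.5187
6 30 source 0.5893
7 35 load 0.6598
8 40 source 0.7236
9 45 load 0.7874

Γ_L=1.000000, Γ_S=0.904762; launch V₁=2·25/525=0.095238
k=0 src: V=0.0952
k=1 load: inc=0.095238, refl=0.095238·1.000000=0.0952; V=0.000000+0.095238+0.095238=0.1905
k=2 src: inc=0.095238, refl=0.095238·0.904762=0.0862; V=0.095238+0.095238+0.086168=0.2766
k=3 load: inc=0.086168, refl=0.086168·1.000000=0.0862; V=0.190476+0.086168+0.086168=0.3628
k=4 src: inc=0.086168, refl=0.086168·0.904762=0.0780; V=0.276644+0.086168+0.077961=0.4408
k=5 load: inc=0.077961, refl=0.077961·1.000000=0.0780; V=0.362812+0.077961+0.077961=0.5187
k=6 src: inc=0.077961, refl=0.077961·0.904762=0.0705; V=0.440773+0.077961+0.070536=0.5893
k=7 load: inc=0.070536, refl=0.070536·1.000000=0.0705; V=0.518734+0.070536+0.070536=0.6598
k=8 src: inc=0.070536, refl=0.070536·0.904762=0.0638; V=0.589271+0.070536+0.063819=0.7236
k=9 load: inc=0.063819, refl=0.063819·1.000000=0.0638; V=0.659807+0.063819+0.063819=0.7874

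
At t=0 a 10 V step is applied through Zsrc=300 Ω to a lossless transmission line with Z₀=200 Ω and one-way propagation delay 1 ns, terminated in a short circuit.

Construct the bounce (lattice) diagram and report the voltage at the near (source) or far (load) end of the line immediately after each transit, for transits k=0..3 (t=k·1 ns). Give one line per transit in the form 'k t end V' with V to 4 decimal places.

Γ_L=-1.000000, Γ_S=0.200000; launch V₁=10·200/500=4.000000
k=0 src: V=4.0000
k=1 load: inc=4.000000, refl=4.000000·-1.000000=-4.0000; V=0.000000+4.000000+-4.000000=0.0000
k=2 src: inc=-4.000000, refl=-4.000000·0.200000=-0.8000; V=4.000000+-4.000000+-0.800000=-0.8000
k=3 load: inc=-0.800000, refl=-0.800000·-1.000000=0.8000; V=0.000000+-0.800000+0.800000=0.0000

0 0 source 4.0000
1 1 load 0.0000
2 2 source -0.8000
3 3 load 0.0000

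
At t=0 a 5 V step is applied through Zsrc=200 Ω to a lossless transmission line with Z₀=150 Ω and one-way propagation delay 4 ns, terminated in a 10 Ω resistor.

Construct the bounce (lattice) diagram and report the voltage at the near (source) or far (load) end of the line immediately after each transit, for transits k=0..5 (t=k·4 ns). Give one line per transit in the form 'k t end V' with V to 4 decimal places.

0 0 source 2.1429
1 4 load 0.2679
2 8 source 0.0000
3 12 load 0.2344
4 16 source 0.2679
5 20 load 0.2386

Γ_L=-0.875000, Γ_S=0.142857; launch V₁=5·150/350=2.142857
k=0 src: V=2.1429
k=1 load: inc=2.142857, refl=2.142857·-0.875000=-1.8750; V=0.000000+2.142857+-1.875000=0.2679
k=2 src: inc=-1.875000, refl=-1.875000·0.142857=-0.2679; V=2.142857+-1.875000+-0.267857=0.0000
k=3 load: inc=-0.267857, refl=-0.267857·-0.875000=0.2344; V=0.267857+-0.267857+0.234375=0.2344
k=4 src: inc=0.234375, refl=0.234375·0.142857=0.0335; V=0.000000+0.234375+0.033482=0.2679
k=5 load: inc=0.033482, refl=0.033482·-0.875000=-0.0293; V=0.234375+0.033482+-0.029297=0.2386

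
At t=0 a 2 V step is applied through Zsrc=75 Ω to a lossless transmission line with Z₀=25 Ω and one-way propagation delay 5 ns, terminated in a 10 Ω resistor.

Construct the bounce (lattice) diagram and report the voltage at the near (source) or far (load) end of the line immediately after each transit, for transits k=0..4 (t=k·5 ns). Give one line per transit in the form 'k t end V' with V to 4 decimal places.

0 0 source 0.5000
1 5 load 0.2857
2 10 source 0.1786
3 15 load 0.2245
4 20 source 0.2474

Γ_L=-0.428571, Γ_S=0.500000; launch V₁=2·25/100=0.500000
k=0 src: V=0.5000
k=1 load: inc=0.500000, refl=0.500000·-0.428571=-0.2143; V=0.000000+0.500000+-0.214286=0.2857
k=2 src: inc=-0.214286, refl=-0.214286·0.500000=-0.1071; V=0.500000+-0.214286+-0.107143=0.1786
k=3 load: inc=-0.107143, refl=-0.107143·-0.428571=0.0459; V=0.285714+-0.107143+0.045918=0.2245
k=4 src: inc=0.045918, refl=0.045918·0.500000=0.0230; V=0.178571+0.045918+0.022959=0.2474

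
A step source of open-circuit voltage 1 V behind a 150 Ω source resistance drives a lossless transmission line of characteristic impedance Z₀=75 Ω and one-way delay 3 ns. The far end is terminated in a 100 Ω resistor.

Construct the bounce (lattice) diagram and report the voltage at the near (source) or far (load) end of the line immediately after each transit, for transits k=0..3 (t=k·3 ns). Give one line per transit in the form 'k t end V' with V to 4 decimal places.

0 0 source 0.3333
1 3 load 0.3810
2 6 source 0.3968
3 9 load 0.3991

Γ_L=0.142857, Γ_S=0.333333; launch V₁=1·75/225=0.333333
k=0 src: V=0.3333
k=1 load: inc=0.333333, refl=0.333333·0.142857=0.0476; V=0.000000+0.333333+0.047619=0.3810
k=2 src: inc=0.047619, refl=0.047619·0.333333=0.0159; V=0.333333+0.047619+0.015873=0.3968
k=3 load: inc=0.015873, refl=0.015873·0.142857=0.0023; V=0.380952+0.015873+0.002268=0.3991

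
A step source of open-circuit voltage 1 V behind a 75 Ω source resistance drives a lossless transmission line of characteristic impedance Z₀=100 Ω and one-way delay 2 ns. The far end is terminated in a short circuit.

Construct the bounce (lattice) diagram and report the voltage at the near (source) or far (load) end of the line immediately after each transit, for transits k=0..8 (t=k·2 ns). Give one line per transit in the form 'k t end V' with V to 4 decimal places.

0 0 source 0.5714
1 2 load 0.0000
2 4 source 0.0816
3 6 load 0.0000
4 8 source 0.0117
5 10 load 0.0000
6 12 source 0.0017
7 14 load 0.0000
8 16 source 0.0002

Γ_L=-1.000000, Γ_S=-0.142857; launch V₁=1·100/175=0.571429
k=0 src: V=0.5714
k=1 load: inc=0.571429, refl=0.571429·-1.000000=-0.5714; V=0.000000+0.571429+-0.571429=0.0000
k=2 src: inc=-0.571429, refl=-0.571429·-0.142857=0.0816; V=0.571429+-0.571429+0.081633=0.0816
k=3 load: inc=0.081633, refl=0.081633·-1.000000=-0.0816; V=0.000000+0.081633+-0.081633=0.0000
k=4 src: inc=-0.081633, refl=-0.081633·-0.142857=0.0117; V=0.081633+-0.081633+0.011662=0.0117
k=5 load: inc=0.011662, refl=0.011662·-1.000000=-0.0117; V=0.000000+0.011662+-0.011662=0.0000
k=6 src: inc=-0.011662, refl=-0.011662·-0.142857=0.0017; V=0.011662+-0.011662+0.001666=0.0017
k=7 load: inc=0.001666, refl=0.001666·-1.000000=-0.0017; V=0.000000+0.001666+-0.001666=0.0000
k=8 src: inc=-0.001666, refl=-0.001666·-0.142857=0.0002; V=0.001666+-0.001666+0.000238=0.0002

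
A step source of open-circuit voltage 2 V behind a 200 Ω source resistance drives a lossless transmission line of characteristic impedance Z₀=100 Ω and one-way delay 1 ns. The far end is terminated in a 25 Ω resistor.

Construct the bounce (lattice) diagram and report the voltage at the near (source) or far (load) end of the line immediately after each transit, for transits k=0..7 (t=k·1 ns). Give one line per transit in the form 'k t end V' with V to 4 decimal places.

Γ_L=-0.600000, Γ_S=0.333333; launch V₁=2·100/300=0.666667
k=0 src: V=0.6667
k=1 load: inc=0.666667, refl=0.666667·-0.600000=-0.4000; V=0.000000+0.666667+-0.400000=0.2667
k=2 src: inc=-0.400000, refl=-0.400000·0.333333=-0.1333; V=0.666667+-0.400000+-0.133333=0.1333
k=3 load: inc=-0.133333, refl=-0.133333·-0.600000=0.0800; V=0.266667+-0.133333+0.080000=0.2133
k=4 src: inc=0.080000, refl=0.080000·0.333333=0.0267; V=0.133333+0.080000+0.026667=0.2400
k=5 load: inc=0.026667, refl=0.026667·-0.600000=-0.0160; V=0.213333+0.026667+-0.016000=0.2240
k=6 src: inc=-0.016000, refl=-0.016000·0.333333=-0.0053; V=0.240000+-0.016000+-0.005333=0.2187
k=7 load: inc=-0.005333, refl=-0.005333·-0.600000=0.0032; V=0.224000+-0.005333+0.003200=0.2219

0 0 source 0.6667
1 1 load 0.2667
2 2 source 0.1333
3 3 load 0.2133
4 4 source 0.2400
5 5 load 0.2240
6 6 source 0.2187
7 7 load 0.2219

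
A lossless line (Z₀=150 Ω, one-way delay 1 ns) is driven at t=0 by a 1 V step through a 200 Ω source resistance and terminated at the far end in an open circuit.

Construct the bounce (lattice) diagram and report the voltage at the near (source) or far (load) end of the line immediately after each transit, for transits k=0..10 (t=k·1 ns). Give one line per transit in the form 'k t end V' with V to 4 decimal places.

0 0 source 0.4286
1 1 load 0.8571
2 2 source 0.9184
3 3 load 0.9796
4 4 source 0.9883
5 5 load 0.9971
6 6 source 0.9983
7 7 load 0.9996
8 8 source 0.9998
9 9 load 0.9999
10 10 source 1.0000

Γ_L=1.000000, Γ_S=0.142857; launch V₁=1·150/350=0.428571
k=0 src: V=0.4286
k=1 load: inc=0.428571, refl=0.428571·1.000000=0.4286; V=0.000000+0.428571+0.428571=0.8571
k=2 src: inc=0.428571, refl=0.428571·0.142857=0.0612; V=0.428571+0.428571+0.061224=0.9184
k=3 load: inc=0.061224, refl=0.061224·1.000000=0.0612; V=0.857143+0.061224+0.061224=0.9796
k=4 src: inc=0.061224, refl=0.061224·0.142857=0.0087; V=0.918367+0.061224+0.008746=0.9883
k=5 load: inc=0.008746, refl=0.008746·1.000000=0.0087; V=0.979592+0.008746+0.008746=0.9971
k=6 src: inc=0.008746, refl=0.008746·0.142857=0.0012; V=0.988338+0.008746+0.001249=0.9983
k=7 load: inc=0.001249, refl=0.001249·1.000000=0.0012; V=0.997085+0.001249+0.001249=0.9996
k=8 src: inc=0.001249, refl=0.001249·0.142857=0.0002; V=0.998334+0.001249+0.000178=0.9998
k=9 load: inc=0.000178, refl=0.000178·1.000000=0.0002; V=0.999584+0.000178+0.000178=0.9999
k=10 src: inc=0.000178, refl=0.000178·0.142857=0.0000; V=0.999762+0.000178+0.000025=1.0000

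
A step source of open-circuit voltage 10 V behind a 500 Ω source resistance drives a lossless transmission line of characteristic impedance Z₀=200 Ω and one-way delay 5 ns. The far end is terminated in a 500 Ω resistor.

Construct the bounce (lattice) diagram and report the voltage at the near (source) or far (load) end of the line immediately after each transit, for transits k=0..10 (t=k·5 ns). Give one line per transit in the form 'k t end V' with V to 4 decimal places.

Γ_L=0.428571, Γ_S=0.428571; launch V₁=10·200/700=2.857143
k=0 src: V=2.8571
k=1 load: inc=2.857143, refl=2.857143·0.428571=1.2245; V=0.000000+2.857143+1.224490=4.0816
k=2 src: inc=1.224490, refl=1.224490·0.428571=0.5248; V=2.857143+1.224490+0.524781=4.6064
k=3 load: inc=0.524781, refl=0.524781·0.428571=0.2249; V=4.081633+0.524781+0.224906=4.8313
k=4 src: inc=0.224906, refl=0.224906·0.428571=0.0964; V=4.606414+0.224906+0.096388=4.9277
k=5 load: inc=0.096388, refl=0.096388·0.428571=0.0413; V=4.831320+0.096388+0.041309=4.9690
k=6 src: inc=0.041309, refl=0.041309·0.428571=0.0177; V=4.927709+0.041309+0.017704=4.9867
k=7 load: inc=0.017704, refl=0.017704·0.428571=0.0076; V=4.969018+0.017704+0.007587=4.9943
k=8 src: inc=0.007587, refl=0.007587·0.428571=0.0033; V=4.986722+0.007587+0.003252=4.9976
k=9 load: inc=0.003252, refl=0.003252·0.428571=0.0014; V=4.994309+0.003252+0.001394=4.9990
k=10 src: inc=0.001394, refl=0.001394·0.428571=0.0006; V=4.997561+0.001394+0.000597=4.9996

0 0 source 2.8571
1 5 load 4.0816
2 10 source 4.6064
3 15 load 4.8313
4 20 source 4.9277
5 25 load 4.9690
6 30 source 4.9867
7 35 load 4.9943
8 40 source 4.9976
9 45 load 4.9990
10 50 source 4.9996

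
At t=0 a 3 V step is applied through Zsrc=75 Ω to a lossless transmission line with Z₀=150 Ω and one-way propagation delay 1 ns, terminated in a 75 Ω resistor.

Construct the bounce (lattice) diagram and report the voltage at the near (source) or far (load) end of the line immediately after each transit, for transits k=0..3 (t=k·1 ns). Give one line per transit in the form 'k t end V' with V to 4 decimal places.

Γ_L=-0.333333, Γ_S=-0.333333; launch V₁=3·150/225=2.000000
k=0 src: V=2.0000
k=1 load: inc=2.000000, refl=2.000000·-0.333333=-0.6667; V=0.000000+2.000000+-0.666667=1.3333
k=2 src: inc=-0.666667, refl=-0.666667·-0.333333=0.2222; V=2.000000+-0.666667+0.222222=1.5556
k=3 load: inc=0.222222, refl=0.222222·-0.333333=-0.0741; V=1.333333+0.222222+-0.074074=1.4815

0 0 source 2.0000
1 1 load 1.3333
2 2 source 1.5556
3 3 load 1.4815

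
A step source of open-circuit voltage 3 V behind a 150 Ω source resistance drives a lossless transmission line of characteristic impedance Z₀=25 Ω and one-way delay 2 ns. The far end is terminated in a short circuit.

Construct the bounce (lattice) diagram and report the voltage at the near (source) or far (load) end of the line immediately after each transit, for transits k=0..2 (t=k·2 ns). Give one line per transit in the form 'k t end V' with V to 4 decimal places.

0 0 source 0.4286
1 2 load 0.0000
2 4 source -0.3061

Γ_L=-1.000000, Γ_S=0.714286; launch V₁=3·25/175=0.428571
k=0 src: V=0.4286
k=1 load: inc=0.428571, refl=0.428571·-1.000000=-0.4286; V=0.000000+0.428571+-0.428571=0.0000
k=2 src: inc=-0.428571, refl=-0.428571·0.714286=-0.3061; V=0.428571+-0.428571+-0.306122=-0.3061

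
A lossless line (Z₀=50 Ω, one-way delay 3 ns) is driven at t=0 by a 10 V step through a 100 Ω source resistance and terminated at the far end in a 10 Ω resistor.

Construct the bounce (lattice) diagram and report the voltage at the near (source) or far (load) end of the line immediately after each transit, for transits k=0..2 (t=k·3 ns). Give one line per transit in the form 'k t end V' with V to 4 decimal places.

Γ_L=-0.666667, Γ_S=0.333333; launch V₁=10·50/150=3.333333
k=0 src: V=3.3333
k=1 load: inc=3.333333, refl=3.333333·-0.666667=-2.2222; V=0.000000+3.333333+-2.222222=1.1111
k=2 src: inc=-2.222222, refl=-2.222222·0.333333=-0.7407; V=3.333333+-2.222222+-0.740741=0.3704

0 0 source 3.3333
1 3 load 1.1111
2 6 source 0.3704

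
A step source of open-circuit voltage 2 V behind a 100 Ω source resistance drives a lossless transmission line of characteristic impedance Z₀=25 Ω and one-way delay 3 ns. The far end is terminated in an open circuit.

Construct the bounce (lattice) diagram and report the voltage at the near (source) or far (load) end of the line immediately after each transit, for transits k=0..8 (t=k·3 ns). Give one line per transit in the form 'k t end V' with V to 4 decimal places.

0 0 source 0.4000
1 3 load 0.8000
2 6 source 1.0400
3 9 load 1.2800
4 12 source 1.4240
5 15 load 1.5680
6 18 source 1.6544
7 21 load 1.7408
8 24 source 1.7926

Γ_L=1.000000, Γ_S=0.600000; launch V₁=2·25/125=0.400000
k=0 src: V=0.4000
k=1 load: inc=0.400000, refl=0.400000·1.000000=0.4000; V=0.000000+0.400000+0.400000=0.8000
k=2 src: inc=0.400000, refl=0.400000·0.600000=0.2400; V=0.400000+0.400000+0.240000=1.0400
k=3 load: inc=0.240000, refl=0.240000·1.000000=0.2400; V=0.800000+0.240000+0.240000=1.2800
k=4 src: inc=0.240000, refl=0.240000·0.600000=0.1440; V=1.040000+0.240000+0.144000=1.4240
k=5 load: inc=0.144000, refl=0.144000·1.000000=0.1440; V=1.280000+0.144000+0.144000=1.5680
k=6 src: inc=0.144000, refl=0.144000·0.600000=0.0864; V=1.424000+0.144000+0.086400=1.6544
k=7 load: inc=0.086400, refl=0.086400·1.000000=0.0864; V=1.568000+0.086400+0.086400=1.7408
k=8 src: inc=0.086400, refl=0.086400·0.600000=0.0518; V=1.654400+0.086400+0.051840=1.7926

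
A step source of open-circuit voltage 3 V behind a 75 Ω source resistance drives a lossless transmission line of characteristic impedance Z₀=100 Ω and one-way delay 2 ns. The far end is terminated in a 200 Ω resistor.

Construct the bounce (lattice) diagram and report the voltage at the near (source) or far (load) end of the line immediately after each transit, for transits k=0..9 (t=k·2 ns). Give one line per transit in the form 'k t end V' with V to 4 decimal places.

0 0 source 1.7143
1 2 load 2.2857
2 4 source 2.2041
3 6 load 2.1769
4 8 source 2.1808
5 10 load 2.1821
6 12 source 2.1819
7 14 load 2.1818
8 16 source 2.1818
9 18 load 2.1818

Γ_L=0.333333, Γ_S=-0.142857; launch V₁=3·100/175=1.714286
k=0 src: V=1.7143
k=1 load: inc=1.714286, refl=1.714286·0.333333=0.5714; V=0.000000+1.714286+0.571429=2.2857
k=2 src: inc=0.571429, refl=0.571429·-0.142857=-0.0816; V=1.714286+0.571429+-0.081633=2.2041
k=3 load: inc=-0.081633, refl=-0.081633·0.333333=-0.0272; V=2.285714+-0.081633+-0.027211=2.1769
k=4 src: inc=-0.027211, refl=-0.027211·-0.142857=0.0039; V=2.204082+-0.027211+0.003887=2.1808
k=5 load: inc=0.003887, refl=0.003887·0.333333=0.0013; V=2.176871+0.003887+0.001296=2.1821
k=6 src: inc=0.001296, refl=0.001296·-0.142857=-0.0002; V=2.180758+0.001296+-0.000185=2.1819
k=7 load: inc=-0.000185, refl=-0.000185·0.333333=-0.0001; V=2.182054+-0.000185+-0.000062=2.1818
k=8 src: inc=-0.000062, refl=-0.000062·-0.142857=0.0000; V=2.181869+-0.000062+0.000009=2.1818
k=9 load: inc=0.000009, refl=0.000009·0.333333=0.0000; V=2.181807+0.000009+0.000003=2.1818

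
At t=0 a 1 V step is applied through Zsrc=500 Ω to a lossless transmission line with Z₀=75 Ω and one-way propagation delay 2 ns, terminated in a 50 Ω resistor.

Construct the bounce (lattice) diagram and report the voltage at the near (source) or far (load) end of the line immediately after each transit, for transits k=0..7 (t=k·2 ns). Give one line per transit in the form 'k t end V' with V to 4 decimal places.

Γ_L=-0.200000, Γ_S=0.739130; launch V₁=1·75/575=0.130435
k=0 src: V=0.1304
k=1 load: inc=0.130435, refl=0.130435·-0.200000=-0.0261; V=0.000000+0.130435+-0.026087=0.1043
k=2 src: inc=-0.026087, refl=-0.026087·0.739130=-0.0193; V=0.130435+-0.026087+-0.019282=0.0851
k=3 load: inc=-0.019282, refl=-0.019282·-0.200000=0.0039; V=0.104348+-0.019282+0.003856=0.0889
k=4 src: inc=0.003856, refl=0.003856·0.739130=0.0029; V=0.085066+0.003856+0.002850=0.0918
k=5 load: inc=0.002850, refl=0.002850·-0.200000=-0.0006; V=0.088922+0.002850+-0.000570=0.0912
k=6 src: inc=-0.000570, refl=-0.000570·0.739130=-0.0004; V=0.091773+-0.000570+-0.000421=0.0908
k=7 load: inc=-0.000421, refl=-0.000421·-0.200000=0.0001; V=0.091203+-0.000421+0.000084=0.0909

0 0 source 0.1304
1 2 load 0.1043
2 4 source 0.0851
3 6 load 0.0889
4 8 source 0.0918
5 10 load 0.0912
6 12 source 0.0908
7 14 load 0.0909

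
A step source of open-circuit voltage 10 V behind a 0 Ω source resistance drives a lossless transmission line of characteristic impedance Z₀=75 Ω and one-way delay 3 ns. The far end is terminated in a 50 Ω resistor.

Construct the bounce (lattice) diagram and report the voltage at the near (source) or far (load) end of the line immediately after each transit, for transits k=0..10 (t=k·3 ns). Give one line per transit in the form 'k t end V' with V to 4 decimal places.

0 0 source 10.0000
1 3 load 8.0000
2 6 source 10.0000
3 9 load 9.6000
4 12 source 10.0000
5 15 load 9.9200
6 18 source 10.0000
7 21 load 9.9840
8 24 source 10.0000
9 27 load 9.9968
10 30 source 10.0000

Γ_L=-0.200000, Γ_S=-1.000000; launch V₁=10·75/75=10.000000
k=0 src: V=10.0000
k=1 load: inc=10.000000, refl=10.000000·-0.200000=-2.0000; V=0.000000+10.000000+-2.000000=8.0000
k=2 src: inc=-2.000000, refl=-2.000000·-1.000000=2.0000; V=10.000000+-2.000000+2.000000=10.0000
k=3 load: inc=2.000000, refl=2.000000·-0.200000=-0.4000; V=8.000000+2.000000+-0.400000=9.6000
k=4 src: inc=-0.400000, refl=-0.400000·-1.000000=0.4000; V=10.000000+-0.400000+0.400000=10.0000
k=5 load: inc=0.400000, refl=0.400000·-0.200000=-0.0800; V=9.600000+0.400000+-0.080000=9.9200
k=6 src: inc=-0.080000, refl=-0.080000·-1.000000=0.0800; V=10.000000+-0.080000+0.080000=10.0000
k=7 load: inc=0.080000, refl=0.080000·-0.200000=-0.0160; V=9.920000+0.080000+-0.016000=9.9840
k=8 src: inc=-0.016000, refl=-0.016000·-1.000000=0.0160; V=10.000000+-0.016000+0.016000=10.0000
k=9 load: inc=0.016000, refl=0.016000·-0.200000=-0.0032; V=9.984000+0.016000+-0.003200=9.9968
k=10 src: inc=-0.003200, refl=-0.003200·-1.000000=0.0032; V=10.000000+-0.003200+0.003200=10.0000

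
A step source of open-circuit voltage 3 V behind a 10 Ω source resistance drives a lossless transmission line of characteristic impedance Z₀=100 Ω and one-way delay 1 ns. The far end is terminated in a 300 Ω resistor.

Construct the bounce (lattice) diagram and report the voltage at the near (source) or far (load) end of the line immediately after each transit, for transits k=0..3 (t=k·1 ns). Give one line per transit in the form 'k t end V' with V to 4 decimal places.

0 0 source 2.7273
1 1 load 4.0909
2 2 source 2.9752
3 3 load 2.4174

Γ_L=0.500000, Γ_S=-0.818182; launch V₁=3·100/110=2.727273
k=0 src: V=2.7273
k=1 load: inc=2.727273, refl=2.727273·0.500000=1.3636; V=0.000000+2.727273+1.363636=4.0909
k=2 src: inc=1.363636, refl=1.363636·-0.818182=-1.1157; V=2.727273+1.363636+-1.115702=2.9752
k=3 load: inc=-1.115702, refl=-1.115702·0.500000=-0.5579; V=4.090909+-1.115702+-0.557851=2.4174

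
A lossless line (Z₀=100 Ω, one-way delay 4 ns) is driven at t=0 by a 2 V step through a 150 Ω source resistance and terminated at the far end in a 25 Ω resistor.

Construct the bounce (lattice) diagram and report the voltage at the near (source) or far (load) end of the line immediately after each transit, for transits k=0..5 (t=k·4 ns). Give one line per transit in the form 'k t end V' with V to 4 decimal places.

0 0 source 0.8000
1 4 load 0.3200
2 8 source 0.2240
3 12 load 0.2816
4 16 source 0.2931
5 20 load 0.2862

Γ_L=-0.600000, Γ_S=0.200000; launch V₁=2·100/250=0.800000
k=0 src: V=0.8000
k=1 load: inc=0.800000, refl=0.800000·-0.600000=-0.4800; V=0.000000+0.800000+-0.480000=0.3200
k=2 src: inc=-0.480000, refl=-0.480000·0.200000=-0.0960; V=0.800000+-0.480000+-0.096000=0.2240
k=3 load: inc=-0.096000, refl=-0.096000·-0.600000=0.0576; V=0.320000+-0.096000+0.057600=0.2816
k=4 src: inc=0.057600, refl=0.057600·0.200000=0.0115; V=0.224000+0.057600+0.011520=0.2931
k=5 load: inc=0.011520, refl=0.011520·-0.600000=-0.0069; V=0.281600+0.011520+-0.006912=0.2862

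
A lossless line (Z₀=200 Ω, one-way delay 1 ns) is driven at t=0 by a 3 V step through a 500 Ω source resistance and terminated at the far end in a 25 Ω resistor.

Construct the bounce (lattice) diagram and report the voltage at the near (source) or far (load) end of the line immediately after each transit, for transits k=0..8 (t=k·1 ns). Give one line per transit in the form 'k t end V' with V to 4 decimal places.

Γ_L=-0.777778, Γ_S=0.428571; launch V₁=3·200/700=0.857143
k=0 src: V=0.8571
k=1 load: inc=0.857143, refl=0.857143·-0.777778=-0.6667; V=0.000000+0.857143+-0.666667=0.1905
k=2 src: inc=-0.666667, refl=-0.666667·0.428571=-0.2857; V=0.857143+-0.666667+-0.285714=-0.0952
k=3 load: inc=-0.285714, refl=-0.285714·-0.777778=0.2222; V=0.190476+-0.285714+0.222222=0.1270
k=4 src: inc=0.222222, refl=0.222222·0.428571=0.0952; V=-0.095238+0.222222+0.095238=0.2222
k=5 load: inc=0.095238, refl=0.095238·-0.777778=-0.0741; V=0.126984+0.095238+-0.074074=0.1481
k=6 src: inc=-0.074074, refl=-0.074074·0.428571=-0.0317; V=0.222222+-0.074074+-0.031746=0.1164
k=7 load: inc=-0.031746, refl=-0.031746·-0.777778=0.0247; V=0.148148+-0.031746+0.024691=0.1411
k=8 src: inc=0.024691, refl=0.024691·0.428571=0.0106; V=0.116402+0.024691+0.010582=0.1517

0 0 source 0.8571
1 1 load 0.1905
2 2 source -0.0952
3 3 load 0.1270
4 4 source 0.2222
5 5 load 0.1481
6 6 source 0.1164
7 7 load 0.1411
8 8 source 0.1517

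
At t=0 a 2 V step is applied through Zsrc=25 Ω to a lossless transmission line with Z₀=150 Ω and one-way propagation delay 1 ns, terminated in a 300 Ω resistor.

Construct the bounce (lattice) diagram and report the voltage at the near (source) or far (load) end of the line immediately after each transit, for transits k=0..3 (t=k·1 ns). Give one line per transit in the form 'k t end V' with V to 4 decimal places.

Γ_L=0.333333, Γ_S=-0.714286; launch V₁=2·150/175=1.714286
k=0 src: V=1.7143
k=1 load: inc=1.714286, refl=1.714286·0.333333=0.5714; V=0.000000+1.714286+0.571429=2.2857
k=2 src: inc=0.571429, refl=0.571429·-0.714286=-0.4082; V=1.714286+0.571429+-0.408163=1.8776
k=3 load: inc=-0.408163, refl=-0.408163·0.333333=-0.1361; V=2.285714+-0.408163+-0.136054=1.7415

0 0 source 1.7143
1 1 load 2.2857
2 2 source 1.8776
3 3 load 1.7415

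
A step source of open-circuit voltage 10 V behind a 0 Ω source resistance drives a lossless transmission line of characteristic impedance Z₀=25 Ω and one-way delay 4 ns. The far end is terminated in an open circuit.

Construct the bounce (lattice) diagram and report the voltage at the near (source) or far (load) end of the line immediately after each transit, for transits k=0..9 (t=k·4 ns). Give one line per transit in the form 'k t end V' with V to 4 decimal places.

0 0 source 10.0000
1 4 load 20.0000
2 8 source 10.0000
3 12 load 0.0000
4 16 source 10.0000
5 20 load 20.0000
6 24 source 10.0000
7 28 load 0.0000
8 32 source 10.0000
9 36 load 20.0000

Γ_L=1.000000, Γ_S=-1.000000; launch V₁=10·25/25=10.000000
k=0 src: V=10.0000
k=1 load: inc=10.000000, refl=10.000000·1.000000=10.0000; V=0.000000+10.000000+10.000000=20.0000
k=2 src: inc=10.000000, refl=10.000000·-1.000000=-10.0000; V=10.000000+10.000000+-10.000000=10.0000
k=3 load: inc=-10.000000, refl=-10.000000·1.000000=-10.0000; V=20.000000+-10.000000+-10.000000=0.0000
k=4 src: inc=-10.000000, refl=-10.000000·-1.000000=10.0000; V=10.000000+-10.000000+10.000000=10.0000
k=5 load: inc=10.000000, refl=10.000000·1.000000=10.0000; V=0.000000+10.000000+10.000000=20.0000
k=6 src: inc=10.000000, refl=10.000000·-1.000000=-10.0000; V=10.000000+10.000000+-10.000000=10.0000
k=7 load: inc=-10.000000, refl=-10.000000·1.000000=-10.0000; V=20.000000+-10.000000+-10.000000=0.0000
k=8 src: inc=-10.000000, refl=-10.000000·-1.000000=10.0000; V=10.000000+-10.000000+10.000000=10.0000
k=9 load: inc=10.000000, refl=10.000000·1.000000=10.0000; V=0.000000+10.000000+10.000000=20.0000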